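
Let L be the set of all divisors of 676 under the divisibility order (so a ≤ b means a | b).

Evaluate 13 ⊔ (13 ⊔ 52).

13 ∨ 52 = 52
13 ∨ 52 = 52

52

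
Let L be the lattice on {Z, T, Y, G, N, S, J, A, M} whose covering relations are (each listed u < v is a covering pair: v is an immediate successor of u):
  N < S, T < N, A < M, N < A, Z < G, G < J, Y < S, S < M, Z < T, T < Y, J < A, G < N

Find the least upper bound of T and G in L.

N

Common upper bounds of {T, G}: A, M, N, S.
The least among these is N.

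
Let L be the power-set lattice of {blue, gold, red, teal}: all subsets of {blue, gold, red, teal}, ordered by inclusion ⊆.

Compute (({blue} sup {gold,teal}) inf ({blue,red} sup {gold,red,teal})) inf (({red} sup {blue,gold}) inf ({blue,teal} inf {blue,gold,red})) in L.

{blue}

{blue} ∨ {gold,teal} = {blue,gold,teal}
{blue,red} ∨ {gold,red,teal} = {blue,gold,red,teal}
{blue,gold,teal} ∧ {blue,gold,red,teal} = {blue,gold,teal}
{red} ∨ {blue,gold} = {blue,gold,red}
{blue,teal} ∧ {blue,gold,red} = {blue}
{blue,gold,red} ∧ {blue} = {blue}
{blue,gold,teal} ∧ {blue} = {blue}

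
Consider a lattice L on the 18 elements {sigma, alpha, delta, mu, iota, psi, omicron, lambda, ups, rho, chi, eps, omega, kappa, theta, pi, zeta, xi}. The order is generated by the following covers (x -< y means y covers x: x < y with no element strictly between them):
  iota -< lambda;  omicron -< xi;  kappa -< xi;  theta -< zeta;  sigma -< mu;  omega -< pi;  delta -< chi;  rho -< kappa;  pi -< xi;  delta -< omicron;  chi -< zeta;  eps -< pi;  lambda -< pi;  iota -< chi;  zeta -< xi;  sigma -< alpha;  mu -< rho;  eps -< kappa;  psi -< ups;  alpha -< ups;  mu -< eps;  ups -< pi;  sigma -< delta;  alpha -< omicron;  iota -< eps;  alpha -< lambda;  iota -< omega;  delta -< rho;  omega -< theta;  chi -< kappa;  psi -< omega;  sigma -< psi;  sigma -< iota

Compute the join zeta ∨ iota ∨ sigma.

zeta

Common upper bounds of {zeta, iota, sigma}: xi, zeta.
The least among these is zeta.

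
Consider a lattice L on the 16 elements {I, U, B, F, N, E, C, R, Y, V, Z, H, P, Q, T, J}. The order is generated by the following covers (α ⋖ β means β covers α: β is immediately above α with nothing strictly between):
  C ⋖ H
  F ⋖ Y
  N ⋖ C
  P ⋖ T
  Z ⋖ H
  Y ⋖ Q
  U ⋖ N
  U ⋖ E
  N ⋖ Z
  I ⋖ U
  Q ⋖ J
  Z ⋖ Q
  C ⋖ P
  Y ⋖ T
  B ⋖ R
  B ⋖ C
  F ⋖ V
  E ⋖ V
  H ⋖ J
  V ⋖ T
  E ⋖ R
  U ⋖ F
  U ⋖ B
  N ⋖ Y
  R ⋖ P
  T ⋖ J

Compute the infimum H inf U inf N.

Common lower bounds of {H, U, N}: I, U.
The greatest among these is U.

U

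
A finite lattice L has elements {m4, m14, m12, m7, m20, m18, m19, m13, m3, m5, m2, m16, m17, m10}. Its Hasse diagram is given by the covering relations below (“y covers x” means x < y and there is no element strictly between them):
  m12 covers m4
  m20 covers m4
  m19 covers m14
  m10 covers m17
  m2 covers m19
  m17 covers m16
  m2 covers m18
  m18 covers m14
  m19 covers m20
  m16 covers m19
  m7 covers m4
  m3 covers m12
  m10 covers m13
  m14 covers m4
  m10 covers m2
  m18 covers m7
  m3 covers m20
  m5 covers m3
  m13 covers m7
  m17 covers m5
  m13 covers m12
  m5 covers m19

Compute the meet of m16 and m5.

Common lower bounds of {m16, m5}: m14, m19, m20, m4.
The greatest among these is m19.

m19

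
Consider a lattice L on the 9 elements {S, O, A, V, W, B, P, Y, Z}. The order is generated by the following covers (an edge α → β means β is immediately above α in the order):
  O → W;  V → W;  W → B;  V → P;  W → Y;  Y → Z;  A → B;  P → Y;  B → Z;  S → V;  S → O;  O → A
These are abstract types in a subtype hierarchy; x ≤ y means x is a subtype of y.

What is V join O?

W

Common upper bounds of {V, O}: B, W, Y, Z.
The least among these is W.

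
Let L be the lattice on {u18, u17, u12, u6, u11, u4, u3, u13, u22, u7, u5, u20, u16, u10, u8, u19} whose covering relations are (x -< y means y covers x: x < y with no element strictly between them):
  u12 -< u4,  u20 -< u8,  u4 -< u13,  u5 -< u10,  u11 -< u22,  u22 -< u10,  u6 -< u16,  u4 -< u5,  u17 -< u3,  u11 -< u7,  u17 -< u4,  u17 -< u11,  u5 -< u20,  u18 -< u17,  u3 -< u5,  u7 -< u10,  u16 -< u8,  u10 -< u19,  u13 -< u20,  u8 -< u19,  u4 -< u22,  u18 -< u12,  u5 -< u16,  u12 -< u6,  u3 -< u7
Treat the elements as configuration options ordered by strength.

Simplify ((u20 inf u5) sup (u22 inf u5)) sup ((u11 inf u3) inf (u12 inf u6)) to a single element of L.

u20 ∧ u5 = u5
u22 ∧ u5 = u4
u5 ∨ u4 = u5
u11 ∧ u3 = u17
u12 ∧ u6 = u12
u17 ∧ u12 = u18
u5 ∨ u18 = u5

u5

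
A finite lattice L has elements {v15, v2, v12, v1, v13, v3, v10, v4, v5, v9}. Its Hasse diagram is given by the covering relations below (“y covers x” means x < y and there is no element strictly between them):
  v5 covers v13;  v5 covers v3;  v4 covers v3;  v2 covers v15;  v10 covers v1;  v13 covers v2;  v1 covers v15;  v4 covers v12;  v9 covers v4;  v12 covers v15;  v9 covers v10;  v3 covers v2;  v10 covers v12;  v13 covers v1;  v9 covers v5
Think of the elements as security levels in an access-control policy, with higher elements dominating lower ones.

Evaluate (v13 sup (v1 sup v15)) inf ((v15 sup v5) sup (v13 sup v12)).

v13

v1 ∨ v15 = v1
v13 ∨ v1 = v13
v15 ∨ v5 = v5
v13 ∨ v12 = v9
v5 ∨ v9 = v9
v13 ∧ v9 = v13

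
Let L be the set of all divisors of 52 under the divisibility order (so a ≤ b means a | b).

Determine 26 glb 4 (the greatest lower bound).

In the divisibility order, the meet is the greatest common divisor: gcd(26, 4) = 2.

2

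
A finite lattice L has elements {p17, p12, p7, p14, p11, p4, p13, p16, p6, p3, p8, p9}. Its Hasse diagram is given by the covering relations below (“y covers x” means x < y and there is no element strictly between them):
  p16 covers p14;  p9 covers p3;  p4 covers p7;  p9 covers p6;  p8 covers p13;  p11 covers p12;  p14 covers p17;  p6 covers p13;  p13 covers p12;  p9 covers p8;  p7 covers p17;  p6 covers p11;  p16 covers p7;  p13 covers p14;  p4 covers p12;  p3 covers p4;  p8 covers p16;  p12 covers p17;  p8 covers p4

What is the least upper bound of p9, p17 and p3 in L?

Common upper bounds of {p9, p17, p3}: p9.
The least among these is p9.

p9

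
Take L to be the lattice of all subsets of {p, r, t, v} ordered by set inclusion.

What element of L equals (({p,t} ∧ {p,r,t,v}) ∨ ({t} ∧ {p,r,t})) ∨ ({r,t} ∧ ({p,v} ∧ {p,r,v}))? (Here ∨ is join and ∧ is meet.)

{p,t}

{p,t} ∧ {p,r,t,v} = {p,t}
{t} ∧ {p,r,t} = {t}
{p,t} ∨ {t} = {p,t}
{p,v} ∧ {p,r,v} = {p,v}
{r,t} ∧ {p,v} = {}
{p,t} ∨ {} = {p,t}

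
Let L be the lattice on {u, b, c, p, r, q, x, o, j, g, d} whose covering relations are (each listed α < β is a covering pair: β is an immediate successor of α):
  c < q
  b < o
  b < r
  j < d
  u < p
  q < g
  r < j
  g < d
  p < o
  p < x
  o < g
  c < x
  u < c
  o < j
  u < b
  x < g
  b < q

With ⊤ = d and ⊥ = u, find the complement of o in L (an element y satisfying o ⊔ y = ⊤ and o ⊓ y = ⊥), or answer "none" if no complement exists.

For every candidate y, either o ∨ y ≠ d or o ∧ y ≠ u; no complement exists.

none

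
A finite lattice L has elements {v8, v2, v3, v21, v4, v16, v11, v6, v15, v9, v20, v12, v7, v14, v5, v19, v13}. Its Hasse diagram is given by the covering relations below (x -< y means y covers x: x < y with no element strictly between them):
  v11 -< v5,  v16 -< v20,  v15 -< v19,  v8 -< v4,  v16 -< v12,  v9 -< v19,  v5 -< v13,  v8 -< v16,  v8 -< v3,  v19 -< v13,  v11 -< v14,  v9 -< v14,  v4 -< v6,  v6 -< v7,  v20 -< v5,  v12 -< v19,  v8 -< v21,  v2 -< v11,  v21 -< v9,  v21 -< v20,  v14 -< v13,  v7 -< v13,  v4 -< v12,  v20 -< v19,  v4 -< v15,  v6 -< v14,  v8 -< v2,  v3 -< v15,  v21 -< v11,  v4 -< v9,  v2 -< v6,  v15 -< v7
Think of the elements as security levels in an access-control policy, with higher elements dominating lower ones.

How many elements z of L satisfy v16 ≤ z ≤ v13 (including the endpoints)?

6

The interval [v16, v13] = {v12, v13, v16, v19, v20, v5}, which has 6 elements.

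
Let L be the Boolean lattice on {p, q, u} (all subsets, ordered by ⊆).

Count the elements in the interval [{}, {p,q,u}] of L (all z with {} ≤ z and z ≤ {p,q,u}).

8

The interval [{}, {p,q,u}] = {{p,q,u}, {p,q}, {p,u}, {p}, {q,u}, {q}, {u}, {}}, which has 8 elements.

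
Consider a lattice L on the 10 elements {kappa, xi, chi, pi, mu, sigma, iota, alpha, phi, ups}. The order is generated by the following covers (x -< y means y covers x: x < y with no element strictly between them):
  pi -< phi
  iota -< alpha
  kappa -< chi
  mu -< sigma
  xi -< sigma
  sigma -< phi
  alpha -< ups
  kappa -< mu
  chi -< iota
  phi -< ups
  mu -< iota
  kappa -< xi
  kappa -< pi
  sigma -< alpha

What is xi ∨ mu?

sigma

Common upper bounds of {xi, mu}: alpha, phi, sigma, ups.
The least among these is sigma.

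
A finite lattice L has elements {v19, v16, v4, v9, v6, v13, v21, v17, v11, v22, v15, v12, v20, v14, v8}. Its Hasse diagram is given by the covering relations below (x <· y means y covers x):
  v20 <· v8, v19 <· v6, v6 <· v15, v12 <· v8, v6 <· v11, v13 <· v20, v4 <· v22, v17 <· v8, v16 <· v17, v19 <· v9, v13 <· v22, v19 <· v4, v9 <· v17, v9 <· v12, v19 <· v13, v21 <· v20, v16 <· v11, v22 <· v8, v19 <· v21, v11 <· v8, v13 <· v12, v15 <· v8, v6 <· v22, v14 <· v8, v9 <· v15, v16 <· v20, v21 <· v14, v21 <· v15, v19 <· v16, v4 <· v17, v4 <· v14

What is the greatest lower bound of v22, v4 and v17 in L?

v4

Common lower bounds of {v22, v4, v17}: v19, v4.
The greatest among these is v4.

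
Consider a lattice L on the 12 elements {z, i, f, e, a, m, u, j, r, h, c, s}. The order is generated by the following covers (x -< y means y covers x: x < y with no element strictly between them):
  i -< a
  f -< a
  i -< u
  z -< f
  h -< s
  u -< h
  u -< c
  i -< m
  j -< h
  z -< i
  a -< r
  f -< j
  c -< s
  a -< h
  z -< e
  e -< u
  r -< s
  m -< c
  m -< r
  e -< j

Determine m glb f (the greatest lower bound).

Common lower bounds of {m, f}: z.
The greatest among these is z.

z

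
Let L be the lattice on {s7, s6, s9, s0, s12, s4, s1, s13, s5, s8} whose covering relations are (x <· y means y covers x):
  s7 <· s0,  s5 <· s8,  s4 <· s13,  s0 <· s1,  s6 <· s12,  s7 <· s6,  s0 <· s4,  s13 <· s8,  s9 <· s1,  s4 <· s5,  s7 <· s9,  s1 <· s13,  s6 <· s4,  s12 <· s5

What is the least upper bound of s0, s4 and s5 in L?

s5

Common upper bounds of {s0, s4, s5}: s5, s8.
The least among these is s5.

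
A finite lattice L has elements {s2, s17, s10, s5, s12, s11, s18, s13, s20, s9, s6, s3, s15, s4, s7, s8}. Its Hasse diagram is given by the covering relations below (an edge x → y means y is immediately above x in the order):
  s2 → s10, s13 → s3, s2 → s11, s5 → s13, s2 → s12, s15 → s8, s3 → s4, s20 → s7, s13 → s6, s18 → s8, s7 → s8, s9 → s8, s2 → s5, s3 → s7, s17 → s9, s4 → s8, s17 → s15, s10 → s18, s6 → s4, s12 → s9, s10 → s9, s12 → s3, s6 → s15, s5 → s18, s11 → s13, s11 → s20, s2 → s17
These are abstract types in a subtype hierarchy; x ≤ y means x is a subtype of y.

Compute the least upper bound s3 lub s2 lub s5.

Common upper bounds of {s3, s2, s5}: s3, s4, s7, s8.
The least among these is s3.

s3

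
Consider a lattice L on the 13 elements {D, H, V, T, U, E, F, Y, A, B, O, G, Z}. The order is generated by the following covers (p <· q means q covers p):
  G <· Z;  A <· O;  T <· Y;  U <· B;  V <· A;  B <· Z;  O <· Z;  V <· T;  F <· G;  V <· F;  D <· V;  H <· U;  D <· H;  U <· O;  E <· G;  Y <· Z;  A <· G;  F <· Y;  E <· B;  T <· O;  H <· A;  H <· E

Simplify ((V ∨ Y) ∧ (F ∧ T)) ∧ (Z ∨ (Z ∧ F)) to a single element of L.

V ∨ Y = Y
F ∧ T = V
Y ∧ V = V
Z ∧ F = F
Z ∨ F = Z
V ∧ Z = V

V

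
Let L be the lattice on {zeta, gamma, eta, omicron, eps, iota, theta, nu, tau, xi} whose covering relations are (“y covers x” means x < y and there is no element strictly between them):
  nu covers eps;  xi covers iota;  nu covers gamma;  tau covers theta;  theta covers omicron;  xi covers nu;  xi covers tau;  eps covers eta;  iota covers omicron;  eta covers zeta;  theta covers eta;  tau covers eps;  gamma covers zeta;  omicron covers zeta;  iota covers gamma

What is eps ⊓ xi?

Common lower bounds of {eps, xi}: eps, eta, zeta.
The greatest among these is eps.

eps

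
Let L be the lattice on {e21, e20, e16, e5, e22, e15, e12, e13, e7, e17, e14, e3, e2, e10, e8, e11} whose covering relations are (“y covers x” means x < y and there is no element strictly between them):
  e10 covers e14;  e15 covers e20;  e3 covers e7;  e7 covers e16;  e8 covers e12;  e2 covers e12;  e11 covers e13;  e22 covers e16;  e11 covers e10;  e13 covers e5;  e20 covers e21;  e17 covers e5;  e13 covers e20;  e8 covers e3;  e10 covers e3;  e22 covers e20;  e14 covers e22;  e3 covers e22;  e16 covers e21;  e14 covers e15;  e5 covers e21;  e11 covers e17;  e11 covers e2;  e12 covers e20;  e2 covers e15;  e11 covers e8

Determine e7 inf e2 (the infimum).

Common lower bounds of {e7, e2}: e21.
The greatest among these is e21.

e21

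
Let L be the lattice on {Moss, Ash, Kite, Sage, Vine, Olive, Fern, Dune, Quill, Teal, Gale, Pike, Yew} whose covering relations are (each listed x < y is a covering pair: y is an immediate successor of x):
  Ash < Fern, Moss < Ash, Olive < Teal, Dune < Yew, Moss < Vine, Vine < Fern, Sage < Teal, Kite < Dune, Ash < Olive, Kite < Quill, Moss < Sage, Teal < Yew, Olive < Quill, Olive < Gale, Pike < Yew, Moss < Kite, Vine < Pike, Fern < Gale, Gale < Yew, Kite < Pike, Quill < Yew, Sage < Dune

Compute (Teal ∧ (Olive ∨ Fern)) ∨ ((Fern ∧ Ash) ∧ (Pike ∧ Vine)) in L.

Olive ∨ Fern = Gale
Teal ∧ Gale = Olive
Fern ∧ Ash = Ash
Pike ∧ Vine = Vine
Ash ∧ Vine = Moss
Olive ∨ Moss = Olive

Olive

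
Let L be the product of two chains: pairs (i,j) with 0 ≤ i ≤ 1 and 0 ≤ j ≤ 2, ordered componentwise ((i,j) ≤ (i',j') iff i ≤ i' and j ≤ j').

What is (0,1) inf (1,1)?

Common lower bounds of {(0,1), (1,1)}: (0,0), (0,1).
The greatest among these is (0,1).

(0,1)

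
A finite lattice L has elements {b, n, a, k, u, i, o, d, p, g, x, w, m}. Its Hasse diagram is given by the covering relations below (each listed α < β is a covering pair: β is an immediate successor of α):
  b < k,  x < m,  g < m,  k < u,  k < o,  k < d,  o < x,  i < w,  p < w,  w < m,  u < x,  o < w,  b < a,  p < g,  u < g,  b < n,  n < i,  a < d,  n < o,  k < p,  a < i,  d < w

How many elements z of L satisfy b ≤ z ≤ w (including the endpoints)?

The interval [b, w] = {a, b, d, i, k, n, o, p, w}, which has 9 elements.

9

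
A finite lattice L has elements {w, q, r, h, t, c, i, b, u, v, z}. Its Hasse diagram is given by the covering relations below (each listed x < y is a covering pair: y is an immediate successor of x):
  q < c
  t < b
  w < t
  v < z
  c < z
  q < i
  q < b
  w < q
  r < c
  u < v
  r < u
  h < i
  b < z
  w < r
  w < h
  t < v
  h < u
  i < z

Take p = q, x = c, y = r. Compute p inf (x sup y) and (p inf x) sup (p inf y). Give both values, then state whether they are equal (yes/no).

x sup y = c, so p inf (x sup y) = q inf c = q.
p inf x = q and p inf y = w, so (p inf x) sup (p inf y) = q sup w = q.
Equal: yes.

q; q; yes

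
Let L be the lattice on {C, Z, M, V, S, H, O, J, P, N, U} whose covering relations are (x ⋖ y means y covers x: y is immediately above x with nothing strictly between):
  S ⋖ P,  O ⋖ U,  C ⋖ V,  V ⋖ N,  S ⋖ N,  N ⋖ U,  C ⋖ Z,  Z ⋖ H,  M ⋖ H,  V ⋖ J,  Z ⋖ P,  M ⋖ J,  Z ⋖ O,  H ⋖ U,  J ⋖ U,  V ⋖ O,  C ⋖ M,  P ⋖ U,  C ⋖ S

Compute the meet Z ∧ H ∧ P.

Z

Common lower bounds of {Z, H, P}: C, Z.
The greatest among these is Z.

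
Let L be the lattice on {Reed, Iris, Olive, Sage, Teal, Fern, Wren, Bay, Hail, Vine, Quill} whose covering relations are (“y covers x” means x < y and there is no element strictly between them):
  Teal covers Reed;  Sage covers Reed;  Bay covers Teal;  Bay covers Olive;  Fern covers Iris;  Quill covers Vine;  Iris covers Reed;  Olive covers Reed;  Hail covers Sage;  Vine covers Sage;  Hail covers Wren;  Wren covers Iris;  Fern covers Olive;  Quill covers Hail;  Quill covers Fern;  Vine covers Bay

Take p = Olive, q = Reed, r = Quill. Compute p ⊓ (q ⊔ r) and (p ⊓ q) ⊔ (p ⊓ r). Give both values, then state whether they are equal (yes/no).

q ⊔ r = Quill, so p ⊓ (q ⊔ r) = Olive ⊓ Quill = Olive.
p ⊓ q = Reed and p ⊓ r = Olive, so (p ⊓ q) ⊔ (p ⊓ r) = Reed ⊔ Olive = Olive.
Equal: yes.

Olive; Olive; yes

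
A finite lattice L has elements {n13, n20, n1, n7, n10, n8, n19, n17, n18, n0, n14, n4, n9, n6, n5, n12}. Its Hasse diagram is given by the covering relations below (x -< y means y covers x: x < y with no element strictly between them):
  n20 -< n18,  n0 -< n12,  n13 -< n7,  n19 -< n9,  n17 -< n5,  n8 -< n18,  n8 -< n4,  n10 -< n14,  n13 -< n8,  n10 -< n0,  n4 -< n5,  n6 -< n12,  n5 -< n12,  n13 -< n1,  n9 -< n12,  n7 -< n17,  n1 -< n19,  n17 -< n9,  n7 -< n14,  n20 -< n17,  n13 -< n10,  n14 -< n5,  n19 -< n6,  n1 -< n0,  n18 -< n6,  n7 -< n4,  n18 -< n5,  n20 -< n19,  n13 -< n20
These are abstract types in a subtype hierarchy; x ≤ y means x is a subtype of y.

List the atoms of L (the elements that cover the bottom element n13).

n1, n10, n20, n7, n8

The atoms are exactly the elements that cover n13: n1, n10, n20, n7, n8.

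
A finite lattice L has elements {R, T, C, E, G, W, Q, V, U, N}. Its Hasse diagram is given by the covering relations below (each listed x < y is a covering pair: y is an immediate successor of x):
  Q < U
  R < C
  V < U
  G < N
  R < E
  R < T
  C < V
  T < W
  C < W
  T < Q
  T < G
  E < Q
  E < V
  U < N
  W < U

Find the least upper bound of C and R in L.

C

Common upper bounds of {C, R}: C, N, U, V, W.
The least among these is C.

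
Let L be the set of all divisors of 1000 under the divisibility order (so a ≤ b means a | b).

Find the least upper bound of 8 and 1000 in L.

In the divisibility order, the join is the least common multiple: lcm(8, 1000) = 1000.

1000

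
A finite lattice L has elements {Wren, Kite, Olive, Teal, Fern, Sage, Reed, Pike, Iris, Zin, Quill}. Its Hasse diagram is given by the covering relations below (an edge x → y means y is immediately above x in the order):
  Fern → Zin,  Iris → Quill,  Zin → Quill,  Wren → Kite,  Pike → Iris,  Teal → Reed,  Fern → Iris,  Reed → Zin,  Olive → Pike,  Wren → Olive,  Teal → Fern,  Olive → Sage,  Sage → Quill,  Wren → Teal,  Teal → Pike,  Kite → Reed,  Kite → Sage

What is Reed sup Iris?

Common upper bounds of {Reed, Iris}: Quill.
The least among these is Quill.

Quill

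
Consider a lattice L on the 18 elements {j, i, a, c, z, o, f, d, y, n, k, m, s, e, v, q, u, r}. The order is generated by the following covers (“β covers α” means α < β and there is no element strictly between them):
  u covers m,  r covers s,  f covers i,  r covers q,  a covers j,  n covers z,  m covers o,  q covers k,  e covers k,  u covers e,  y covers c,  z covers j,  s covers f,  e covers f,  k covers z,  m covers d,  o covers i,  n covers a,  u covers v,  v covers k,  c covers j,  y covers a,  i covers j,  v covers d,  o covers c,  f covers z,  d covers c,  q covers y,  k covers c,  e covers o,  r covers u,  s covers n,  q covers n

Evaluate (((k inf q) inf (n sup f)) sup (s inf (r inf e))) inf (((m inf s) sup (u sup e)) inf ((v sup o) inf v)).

z

k ∧ q = k
n ∨ f = s
k ∧ s = z
r ∧ e = e
s ∧ e = f
z ∨ f = f
m ∧ s = i
u ∨ e = u
i ∨ u = u
v ∨ o = u
u ∧ v = v
u ∧ v = v
f ∧ v = z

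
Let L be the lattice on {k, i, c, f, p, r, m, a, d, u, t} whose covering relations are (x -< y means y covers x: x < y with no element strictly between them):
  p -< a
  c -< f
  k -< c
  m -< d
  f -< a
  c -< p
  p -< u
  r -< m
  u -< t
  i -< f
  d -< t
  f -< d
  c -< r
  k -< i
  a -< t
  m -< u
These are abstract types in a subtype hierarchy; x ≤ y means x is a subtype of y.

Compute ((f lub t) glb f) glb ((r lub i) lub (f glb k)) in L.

f

f ∨ t = t
t ∧ f = f
r ∨ i = d
f ∧ k = k
d ∨ k = d
f ∧ d = f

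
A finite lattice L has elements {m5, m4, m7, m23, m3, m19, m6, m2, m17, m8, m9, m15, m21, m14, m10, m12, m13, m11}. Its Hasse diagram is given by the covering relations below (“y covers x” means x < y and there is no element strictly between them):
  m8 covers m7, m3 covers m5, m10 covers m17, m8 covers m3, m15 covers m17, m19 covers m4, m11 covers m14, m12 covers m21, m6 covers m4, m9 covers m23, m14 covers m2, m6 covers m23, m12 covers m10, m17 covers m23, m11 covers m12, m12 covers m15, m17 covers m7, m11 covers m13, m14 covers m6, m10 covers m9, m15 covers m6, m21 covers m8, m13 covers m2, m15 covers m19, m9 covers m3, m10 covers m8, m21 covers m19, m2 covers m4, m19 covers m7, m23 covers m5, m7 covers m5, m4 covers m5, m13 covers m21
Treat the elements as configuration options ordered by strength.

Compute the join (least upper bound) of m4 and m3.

Common upper bounds of {m4, m3}: m11, m12, m13, m21.
The least among these is m21.

m21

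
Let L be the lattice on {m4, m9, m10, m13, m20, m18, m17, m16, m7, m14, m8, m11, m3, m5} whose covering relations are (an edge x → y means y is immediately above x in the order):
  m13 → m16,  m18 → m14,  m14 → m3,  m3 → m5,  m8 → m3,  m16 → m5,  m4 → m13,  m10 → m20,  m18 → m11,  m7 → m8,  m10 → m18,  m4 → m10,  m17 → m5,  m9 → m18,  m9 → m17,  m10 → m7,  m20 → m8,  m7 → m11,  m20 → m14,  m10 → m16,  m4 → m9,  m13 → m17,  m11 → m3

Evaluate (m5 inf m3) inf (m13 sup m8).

m5 ∧ m3 = m3
m13 ∨ m8 = m5
m3 ∧ m5 = m3

m3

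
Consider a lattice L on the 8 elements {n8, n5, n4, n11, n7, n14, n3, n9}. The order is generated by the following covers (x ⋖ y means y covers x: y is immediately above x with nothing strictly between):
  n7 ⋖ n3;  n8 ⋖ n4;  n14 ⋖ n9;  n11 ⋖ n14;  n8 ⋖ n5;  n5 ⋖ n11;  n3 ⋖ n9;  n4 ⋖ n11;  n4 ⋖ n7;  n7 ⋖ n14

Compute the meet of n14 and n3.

Common lower bounds of {n14, n3}: n4, n7, n8.
The greatest among these is n7.

n7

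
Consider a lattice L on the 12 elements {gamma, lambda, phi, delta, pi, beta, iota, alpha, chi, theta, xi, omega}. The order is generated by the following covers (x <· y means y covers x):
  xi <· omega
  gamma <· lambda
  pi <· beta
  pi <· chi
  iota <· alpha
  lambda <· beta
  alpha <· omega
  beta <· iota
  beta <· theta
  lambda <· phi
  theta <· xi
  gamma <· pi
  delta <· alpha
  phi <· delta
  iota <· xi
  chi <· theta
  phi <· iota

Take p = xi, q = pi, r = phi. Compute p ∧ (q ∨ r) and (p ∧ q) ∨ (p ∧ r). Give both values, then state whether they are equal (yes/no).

iota; iota; yes

q ∨ r = iota, so p ∧ (q ∨ r) = xi ∧ iota = iota.
p ∧ q = pi and p ∧ r = phi, so (p ∧ q) ∨ (p ∧ r) = pi ∨ phi = iota.
Equal: yes.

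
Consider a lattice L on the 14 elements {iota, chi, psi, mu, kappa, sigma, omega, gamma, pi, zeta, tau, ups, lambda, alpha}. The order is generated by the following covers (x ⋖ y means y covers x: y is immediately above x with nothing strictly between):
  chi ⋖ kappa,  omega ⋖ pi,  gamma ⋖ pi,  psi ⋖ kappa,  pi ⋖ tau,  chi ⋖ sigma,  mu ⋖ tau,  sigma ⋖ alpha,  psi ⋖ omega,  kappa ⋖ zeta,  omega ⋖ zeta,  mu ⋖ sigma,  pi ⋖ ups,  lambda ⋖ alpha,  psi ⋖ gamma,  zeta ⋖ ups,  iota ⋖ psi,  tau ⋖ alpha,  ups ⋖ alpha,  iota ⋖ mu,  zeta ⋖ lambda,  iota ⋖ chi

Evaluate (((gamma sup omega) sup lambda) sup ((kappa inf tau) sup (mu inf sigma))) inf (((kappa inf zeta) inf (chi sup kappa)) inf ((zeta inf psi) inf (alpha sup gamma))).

psi

gamma ∨ omega = pi
pi ∨ lambda = alpha
kappa ∧ tau = psi
mu ∧ sigma = mu
psi ∨ mu = tau
alpha ∨ tau = alpha
kappa ∧ zeta = kappa
chi ∨ kappa = kappa
kappa ∧ kappa = kappa
zeta ∧ psi = psi
alpha ∨ gamma = alpha
psi ∧ alpha = psi
kappa ∧ psi = psi
alpha ∧ psi = psi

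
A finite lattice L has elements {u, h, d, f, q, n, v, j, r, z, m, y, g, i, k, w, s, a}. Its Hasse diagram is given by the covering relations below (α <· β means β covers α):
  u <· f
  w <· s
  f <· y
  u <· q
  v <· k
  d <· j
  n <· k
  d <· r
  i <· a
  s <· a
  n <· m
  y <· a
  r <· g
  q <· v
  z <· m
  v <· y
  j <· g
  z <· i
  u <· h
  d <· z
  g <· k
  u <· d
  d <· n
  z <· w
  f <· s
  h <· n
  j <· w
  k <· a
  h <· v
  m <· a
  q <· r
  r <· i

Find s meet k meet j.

Common lower bounds of {s, k, j}: d, j, u.
The greatest among these is j.

j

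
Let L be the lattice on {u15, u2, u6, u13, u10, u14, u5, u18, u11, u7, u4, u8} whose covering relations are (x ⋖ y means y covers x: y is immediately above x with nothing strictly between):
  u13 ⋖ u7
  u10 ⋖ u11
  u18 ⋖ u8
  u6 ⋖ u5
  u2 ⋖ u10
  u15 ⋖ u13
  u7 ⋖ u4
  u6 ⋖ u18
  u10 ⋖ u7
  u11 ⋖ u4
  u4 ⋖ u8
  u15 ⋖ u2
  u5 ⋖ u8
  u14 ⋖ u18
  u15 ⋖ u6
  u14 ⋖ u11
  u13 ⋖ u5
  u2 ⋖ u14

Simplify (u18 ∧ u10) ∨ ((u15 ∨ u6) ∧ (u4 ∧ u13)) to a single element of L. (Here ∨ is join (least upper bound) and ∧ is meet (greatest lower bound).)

u18 ∧ u10 = u2
u15 ∨ u6 = u6
u4 ∧ u13 = u13
u6 ∧ u13 = u15
u2 ∨ u15 = u2

u2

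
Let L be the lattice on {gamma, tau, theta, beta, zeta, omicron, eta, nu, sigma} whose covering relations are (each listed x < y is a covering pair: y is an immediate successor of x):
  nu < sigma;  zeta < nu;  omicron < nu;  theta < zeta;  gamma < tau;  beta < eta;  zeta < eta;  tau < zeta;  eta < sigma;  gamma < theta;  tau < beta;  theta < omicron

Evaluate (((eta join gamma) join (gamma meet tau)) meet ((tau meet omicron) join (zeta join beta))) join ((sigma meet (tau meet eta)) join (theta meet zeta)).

eta ∨ gamma = eta
gamma ∧ tau = gamma
eta ∨ gamma = eta
tau ∧ omicron = gamma
zeta ∨ beta = eta
gamma ∨ eta = eta
eta ∧ eta = eta
tau ∧ eta = tau
sigma ∧ tau = tau
theta ∧ zeta = theta
tau ∨ theta = zeta
eta ∨ zeta = eta

eta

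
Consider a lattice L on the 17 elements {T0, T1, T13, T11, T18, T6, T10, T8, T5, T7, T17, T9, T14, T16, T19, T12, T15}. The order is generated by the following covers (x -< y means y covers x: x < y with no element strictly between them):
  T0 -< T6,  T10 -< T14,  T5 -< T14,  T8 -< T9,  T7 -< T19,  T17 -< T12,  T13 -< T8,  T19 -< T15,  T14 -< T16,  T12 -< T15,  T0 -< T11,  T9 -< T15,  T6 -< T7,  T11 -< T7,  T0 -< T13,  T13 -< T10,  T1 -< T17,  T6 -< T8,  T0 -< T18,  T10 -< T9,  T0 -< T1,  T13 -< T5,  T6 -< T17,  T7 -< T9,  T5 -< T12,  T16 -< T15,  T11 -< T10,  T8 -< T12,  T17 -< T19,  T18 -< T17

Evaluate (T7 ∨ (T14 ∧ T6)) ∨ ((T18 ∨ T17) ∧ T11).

T7

T14 ∧ T6 = T0
T7 ∨ T0 = T7
T18 ∨ T17 = T17
T17 ∧ T11 = T0
T7 ∨ T0 = T7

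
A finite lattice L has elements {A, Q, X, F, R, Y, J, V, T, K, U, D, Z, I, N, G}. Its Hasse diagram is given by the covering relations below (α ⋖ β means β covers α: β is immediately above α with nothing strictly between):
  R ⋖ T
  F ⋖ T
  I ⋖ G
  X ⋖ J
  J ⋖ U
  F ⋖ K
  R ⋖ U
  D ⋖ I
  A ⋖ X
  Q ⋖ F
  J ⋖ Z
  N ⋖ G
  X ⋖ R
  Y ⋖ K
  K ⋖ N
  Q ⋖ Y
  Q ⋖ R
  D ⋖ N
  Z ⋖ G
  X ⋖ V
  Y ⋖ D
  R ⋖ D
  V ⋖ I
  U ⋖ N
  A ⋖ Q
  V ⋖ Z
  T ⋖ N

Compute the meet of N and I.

Common lower bounds of {N, I}: A, D, Q, R, X, Y.
The greatest among these is D.

D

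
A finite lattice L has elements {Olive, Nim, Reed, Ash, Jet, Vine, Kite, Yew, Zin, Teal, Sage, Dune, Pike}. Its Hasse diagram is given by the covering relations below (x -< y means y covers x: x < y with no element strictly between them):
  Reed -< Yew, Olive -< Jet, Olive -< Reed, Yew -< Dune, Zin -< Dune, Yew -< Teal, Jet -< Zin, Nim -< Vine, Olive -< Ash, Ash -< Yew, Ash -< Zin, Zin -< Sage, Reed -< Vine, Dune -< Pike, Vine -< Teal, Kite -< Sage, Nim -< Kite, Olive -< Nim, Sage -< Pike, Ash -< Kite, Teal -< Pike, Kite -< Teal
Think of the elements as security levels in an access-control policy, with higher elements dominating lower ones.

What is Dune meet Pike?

Common lower bounds of {Dune, Pike}: Ash, Dune, Jet, Olive, Reed, Yew, Zin.
The greatest among these is Dune.

Dune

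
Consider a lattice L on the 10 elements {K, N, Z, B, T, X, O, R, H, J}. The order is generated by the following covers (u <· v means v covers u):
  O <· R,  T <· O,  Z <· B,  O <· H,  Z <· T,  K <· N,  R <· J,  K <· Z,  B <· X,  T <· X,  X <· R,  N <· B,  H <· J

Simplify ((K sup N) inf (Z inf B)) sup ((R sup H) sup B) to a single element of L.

K ∨ N = N
Z ∧ B = Z
N ∧ Z = K
R ∨ H = J
J ∨ B = J
K ∨ J = J

J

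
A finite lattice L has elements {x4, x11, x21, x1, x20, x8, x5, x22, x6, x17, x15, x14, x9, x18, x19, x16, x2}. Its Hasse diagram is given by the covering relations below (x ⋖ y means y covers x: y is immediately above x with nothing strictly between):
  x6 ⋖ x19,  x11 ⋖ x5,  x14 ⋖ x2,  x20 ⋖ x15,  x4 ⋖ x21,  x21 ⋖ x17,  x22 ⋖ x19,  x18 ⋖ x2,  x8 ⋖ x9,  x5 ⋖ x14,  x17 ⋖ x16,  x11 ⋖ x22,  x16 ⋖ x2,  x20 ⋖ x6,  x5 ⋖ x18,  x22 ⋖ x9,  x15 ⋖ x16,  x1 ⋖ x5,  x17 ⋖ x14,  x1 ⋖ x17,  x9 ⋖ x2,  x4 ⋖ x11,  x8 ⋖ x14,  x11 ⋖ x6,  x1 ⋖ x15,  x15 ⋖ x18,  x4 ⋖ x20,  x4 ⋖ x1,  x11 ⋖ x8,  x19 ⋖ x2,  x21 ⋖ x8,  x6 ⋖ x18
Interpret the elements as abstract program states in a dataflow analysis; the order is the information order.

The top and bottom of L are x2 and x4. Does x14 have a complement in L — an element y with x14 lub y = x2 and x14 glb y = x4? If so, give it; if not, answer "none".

x20

Need y with x14 ∨ y = x2 and x14 ∧ y = x4.
Checking each element gives: x20.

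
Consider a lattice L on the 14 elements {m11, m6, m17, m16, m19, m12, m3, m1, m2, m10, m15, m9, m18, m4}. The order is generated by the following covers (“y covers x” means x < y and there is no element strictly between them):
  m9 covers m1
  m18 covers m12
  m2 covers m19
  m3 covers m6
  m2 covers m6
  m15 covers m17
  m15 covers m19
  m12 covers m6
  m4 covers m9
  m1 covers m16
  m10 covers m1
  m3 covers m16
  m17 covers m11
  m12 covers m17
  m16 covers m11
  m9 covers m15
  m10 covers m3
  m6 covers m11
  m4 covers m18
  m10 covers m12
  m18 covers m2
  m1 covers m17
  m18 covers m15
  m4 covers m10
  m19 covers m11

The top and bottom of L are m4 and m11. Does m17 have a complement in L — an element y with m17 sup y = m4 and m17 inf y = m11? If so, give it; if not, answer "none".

none

For every candidate y, either m17 ∨ y ≠ m4 or m17 ∧ y ≠ m11; no complement exists.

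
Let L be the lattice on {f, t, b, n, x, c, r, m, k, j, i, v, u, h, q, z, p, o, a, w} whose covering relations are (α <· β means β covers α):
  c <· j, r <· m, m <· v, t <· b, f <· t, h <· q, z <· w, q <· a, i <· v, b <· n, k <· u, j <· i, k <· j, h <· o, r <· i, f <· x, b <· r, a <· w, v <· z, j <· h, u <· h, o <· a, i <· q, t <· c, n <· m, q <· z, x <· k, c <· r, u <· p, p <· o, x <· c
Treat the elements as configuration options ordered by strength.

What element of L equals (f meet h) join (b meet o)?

f ∧ h = f
b ∧ o = t
f ∨ t = t

t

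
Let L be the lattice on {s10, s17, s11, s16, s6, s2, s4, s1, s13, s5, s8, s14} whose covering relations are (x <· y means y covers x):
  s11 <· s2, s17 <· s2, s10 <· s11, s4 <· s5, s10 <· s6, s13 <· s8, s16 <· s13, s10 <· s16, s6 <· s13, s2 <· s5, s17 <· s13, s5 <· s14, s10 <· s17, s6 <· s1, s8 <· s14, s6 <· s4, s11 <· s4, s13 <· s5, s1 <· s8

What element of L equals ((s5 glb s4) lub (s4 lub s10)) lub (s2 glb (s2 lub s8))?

s5 ∧ s4 = s4
s4 ∨ s10 = s4
s4 ∨ s4 = s4
s2 ∨ s8 = s14
s2 ∧ s14 = s2
s4 ∨ s2 = s5

s5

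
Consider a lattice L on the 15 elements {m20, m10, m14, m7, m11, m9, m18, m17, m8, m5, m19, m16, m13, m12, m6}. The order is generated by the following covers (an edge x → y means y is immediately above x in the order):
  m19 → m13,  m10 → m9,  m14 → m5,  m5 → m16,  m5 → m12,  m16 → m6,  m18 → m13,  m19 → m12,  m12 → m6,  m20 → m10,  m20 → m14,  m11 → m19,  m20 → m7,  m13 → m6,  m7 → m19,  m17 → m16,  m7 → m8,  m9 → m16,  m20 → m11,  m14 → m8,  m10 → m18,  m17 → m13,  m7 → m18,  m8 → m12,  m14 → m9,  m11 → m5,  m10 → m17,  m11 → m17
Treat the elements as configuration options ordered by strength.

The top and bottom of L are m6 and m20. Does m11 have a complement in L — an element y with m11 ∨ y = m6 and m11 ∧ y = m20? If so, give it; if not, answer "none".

none

For every candidate y, either m11 ∨ y ≠ m6 or m11 ∧ y ≠ m20; no complement exists.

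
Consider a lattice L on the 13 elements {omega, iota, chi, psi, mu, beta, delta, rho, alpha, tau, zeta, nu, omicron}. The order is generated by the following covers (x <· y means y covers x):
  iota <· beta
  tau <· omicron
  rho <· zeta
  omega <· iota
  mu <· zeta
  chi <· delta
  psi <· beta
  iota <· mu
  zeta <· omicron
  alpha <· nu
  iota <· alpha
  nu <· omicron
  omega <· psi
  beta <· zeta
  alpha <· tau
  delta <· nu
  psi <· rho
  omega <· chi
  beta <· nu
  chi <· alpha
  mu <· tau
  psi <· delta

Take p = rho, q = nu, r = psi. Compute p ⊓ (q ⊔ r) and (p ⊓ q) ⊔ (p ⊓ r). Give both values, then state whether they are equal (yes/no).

psi; psi; yes

q ⊔ r = nu, so p ⊓ (q ⊔ r) = rho ⊓ nu = psi.
p ⊓ q = psi and p ⊓ r = psi, so (p ⊓ q) ⊔ (p ⊓ r) = psi ⊔ psi = psi.
Equal: yes.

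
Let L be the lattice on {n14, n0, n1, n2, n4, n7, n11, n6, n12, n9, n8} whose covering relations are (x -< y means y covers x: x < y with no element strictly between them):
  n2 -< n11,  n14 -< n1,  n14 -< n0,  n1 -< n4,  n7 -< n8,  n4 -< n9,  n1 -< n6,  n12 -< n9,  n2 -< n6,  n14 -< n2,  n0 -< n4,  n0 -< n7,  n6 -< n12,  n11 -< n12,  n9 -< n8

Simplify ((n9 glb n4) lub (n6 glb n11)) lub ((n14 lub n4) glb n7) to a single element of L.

n9 ∧ n4 = n4
n6 ∧ n11 = n2
n4 ∨ n2 = n9
n14 ∨ n4 = n4
n4 ∧ n7 = n0
n9 ∨ n0 = n9

n9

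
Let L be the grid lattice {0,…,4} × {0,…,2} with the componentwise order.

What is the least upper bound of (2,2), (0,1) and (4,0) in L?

In a product of chains, the join is componentwise max, giving (4,2).

(4,2)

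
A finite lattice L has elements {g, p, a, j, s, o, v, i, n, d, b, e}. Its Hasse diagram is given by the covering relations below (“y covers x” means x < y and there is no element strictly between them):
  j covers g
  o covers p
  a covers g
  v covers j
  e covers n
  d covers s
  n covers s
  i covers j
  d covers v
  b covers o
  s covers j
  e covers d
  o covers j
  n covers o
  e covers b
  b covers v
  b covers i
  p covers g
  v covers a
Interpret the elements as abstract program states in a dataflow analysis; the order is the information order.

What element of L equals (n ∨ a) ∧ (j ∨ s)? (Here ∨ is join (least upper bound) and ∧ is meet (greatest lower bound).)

n ∨ a = e
j ∨ s = s
e ∧ s = s

s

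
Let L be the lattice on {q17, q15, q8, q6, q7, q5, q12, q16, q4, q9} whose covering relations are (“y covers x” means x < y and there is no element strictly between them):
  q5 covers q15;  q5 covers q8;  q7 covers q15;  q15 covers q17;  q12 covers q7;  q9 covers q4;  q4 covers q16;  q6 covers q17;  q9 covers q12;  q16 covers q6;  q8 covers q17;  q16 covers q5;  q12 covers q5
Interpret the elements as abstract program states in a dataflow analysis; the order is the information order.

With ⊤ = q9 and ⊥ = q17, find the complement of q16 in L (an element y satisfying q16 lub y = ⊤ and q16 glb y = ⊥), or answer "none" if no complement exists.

For every candidate y, either q16 ∨ y ≠ q9 or q16 ∧ y ≠ q17; no complement exists.

none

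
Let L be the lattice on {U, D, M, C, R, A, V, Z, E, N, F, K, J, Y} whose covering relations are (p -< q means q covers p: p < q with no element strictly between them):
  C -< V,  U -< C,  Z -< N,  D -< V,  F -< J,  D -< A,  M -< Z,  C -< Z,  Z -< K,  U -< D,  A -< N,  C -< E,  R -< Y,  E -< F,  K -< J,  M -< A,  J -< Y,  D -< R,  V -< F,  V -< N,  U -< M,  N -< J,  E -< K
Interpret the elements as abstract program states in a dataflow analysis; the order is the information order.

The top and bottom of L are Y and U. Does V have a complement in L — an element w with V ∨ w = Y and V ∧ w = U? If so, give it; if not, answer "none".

none

For every candidate w, either V ∨ w ≠ Y or V ∧ w ≠ U; no complement exists.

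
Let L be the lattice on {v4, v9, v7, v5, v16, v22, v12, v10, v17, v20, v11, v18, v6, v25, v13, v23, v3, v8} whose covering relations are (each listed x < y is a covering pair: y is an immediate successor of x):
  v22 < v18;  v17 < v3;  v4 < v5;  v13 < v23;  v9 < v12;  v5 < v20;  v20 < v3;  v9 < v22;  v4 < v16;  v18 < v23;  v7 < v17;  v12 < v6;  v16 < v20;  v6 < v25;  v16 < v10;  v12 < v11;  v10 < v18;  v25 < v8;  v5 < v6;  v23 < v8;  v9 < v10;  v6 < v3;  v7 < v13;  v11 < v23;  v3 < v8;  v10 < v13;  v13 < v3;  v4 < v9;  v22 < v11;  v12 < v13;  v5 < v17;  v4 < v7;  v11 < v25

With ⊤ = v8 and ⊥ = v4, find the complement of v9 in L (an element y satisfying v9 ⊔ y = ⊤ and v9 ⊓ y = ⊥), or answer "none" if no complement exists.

none

For every candidate y, either v9 ∨ y ≠ v8 or v9 ∧ y ≠ v4; no complement exists.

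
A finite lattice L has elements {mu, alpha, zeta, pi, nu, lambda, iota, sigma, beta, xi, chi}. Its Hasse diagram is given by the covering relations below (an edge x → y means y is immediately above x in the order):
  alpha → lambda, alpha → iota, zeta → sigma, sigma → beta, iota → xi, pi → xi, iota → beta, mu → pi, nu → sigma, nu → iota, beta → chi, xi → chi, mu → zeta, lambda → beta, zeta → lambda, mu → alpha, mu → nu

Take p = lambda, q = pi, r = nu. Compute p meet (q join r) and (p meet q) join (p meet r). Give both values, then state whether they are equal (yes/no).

alpha; mu; no

q join r = xi, so p meet (q join r) = lambda meet xi = alpha.
p meet q = mu and p meet r = mu, so (p meet q) join (p meet r) = mu join mu = mu.
Equal: no.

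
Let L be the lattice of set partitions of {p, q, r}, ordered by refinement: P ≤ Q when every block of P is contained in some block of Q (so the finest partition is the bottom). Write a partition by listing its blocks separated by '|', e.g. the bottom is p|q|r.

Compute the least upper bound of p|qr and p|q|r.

p|qr

The join of p|qr and p|q|r merges any blocks that overlap across the partitions, giving p|qr.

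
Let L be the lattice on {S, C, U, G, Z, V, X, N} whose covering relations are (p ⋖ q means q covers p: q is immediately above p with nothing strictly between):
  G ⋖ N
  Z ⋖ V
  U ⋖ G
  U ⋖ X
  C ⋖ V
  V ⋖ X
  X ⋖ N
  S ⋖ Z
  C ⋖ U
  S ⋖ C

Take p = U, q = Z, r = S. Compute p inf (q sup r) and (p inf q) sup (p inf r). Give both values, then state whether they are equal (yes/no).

q sup r = Z, so p inf (q sup r) = U inf Z = S.
p inf q = S and p inf r = S, so (p inf q) sup (p inf r) = S sup S = S.
Equal: yes.

S; S; yes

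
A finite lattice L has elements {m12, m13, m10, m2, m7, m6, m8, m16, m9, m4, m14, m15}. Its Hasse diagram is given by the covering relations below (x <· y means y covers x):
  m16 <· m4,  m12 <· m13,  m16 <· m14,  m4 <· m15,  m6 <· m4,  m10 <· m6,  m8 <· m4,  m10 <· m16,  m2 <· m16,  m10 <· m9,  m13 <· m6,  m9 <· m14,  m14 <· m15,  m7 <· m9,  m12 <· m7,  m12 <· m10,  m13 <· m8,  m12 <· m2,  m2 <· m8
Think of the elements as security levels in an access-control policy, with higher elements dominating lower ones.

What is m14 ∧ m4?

m16

Common lower bounds of {m14, m4}: m10, m12, m16, m2.
The greatest among these is m16.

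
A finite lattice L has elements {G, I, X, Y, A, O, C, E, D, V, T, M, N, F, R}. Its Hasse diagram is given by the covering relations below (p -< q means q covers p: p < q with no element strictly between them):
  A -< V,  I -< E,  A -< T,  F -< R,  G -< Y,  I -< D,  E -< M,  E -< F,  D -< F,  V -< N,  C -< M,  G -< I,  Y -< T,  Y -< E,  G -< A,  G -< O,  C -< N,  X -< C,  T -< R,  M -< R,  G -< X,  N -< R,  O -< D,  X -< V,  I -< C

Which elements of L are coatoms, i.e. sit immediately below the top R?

F, M, N, T

The coatoms are exactly the elements covered by R: F, M, N, T.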